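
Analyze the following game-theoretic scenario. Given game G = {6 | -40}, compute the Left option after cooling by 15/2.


Original game: {6 | -40} (a switch {a | b} with a > b).
Cooling by t (for t below the temperature (a - b)/2 = 23) taxes each move by t: {a | b} cooled by t is {a - t | b + t}.
Cooling amount: t = 15/2
Cooled Left option: 6 - 15/2 = -3/2
Cooled Right option: -40 + 15/2 = -65/2
Cooled game: {-3/2 | -65/2}
Left option = -3/2

-3/2


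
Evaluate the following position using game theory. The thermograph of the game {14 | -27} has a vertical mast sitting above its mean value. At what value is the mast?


Game = {14 | -27}, a switch {a | b} with numbers a > b.
Its thermograph has left wall a - t and right wall b + t, which meet at t = (a - b)/2, where both equal (a + b)/2. So the mast (mean value) is at (a + b)/2.
Mean = (14 + (-27))/2 = -13/2 = -13/2

-13/2


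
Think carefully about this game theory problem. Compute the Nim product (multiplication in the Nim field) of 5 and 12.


Nim multiplication is bilinear over XOR: (u XOR v) * w = (u*w) XOR (v*w).
So we split each operand into its bit components and XOR the pairwise Nim products.
5 = 1 + 4 (as XOR of powers of 2).
12 = 4 + 8 (as XOR of powers of 2).
Using the standard Nim-product table on single bits:
  2*2 = 3,   2*4 = 8,   2*8 = 12,
  4*4 = 6,   4*8 = 11,  8*8 = 13,
and  1*x = x (identity), k*l = l*k (commutative).
Pairwise Nim products:
  1 * 4 = 4
  1 * 8 = 8
  4 * 4 = 6
  4 * 8 = 11
XOR them: 4 XOR 8 XOR 6 XOR 11 = 1.
Result: 5 * 12 = 1 (in Nim).

1


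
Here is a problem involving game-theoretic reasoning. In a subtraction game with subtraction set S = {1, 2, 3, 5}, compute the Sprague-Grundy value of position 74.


The subtraction set is S = {1, 2, 3, 5}.
G(k) = mex{ G(k - s) : s in S, s <= k }. We compute iteratively: G(0) = 0.
G(1) = mex({0}) = 1
G(2) = mex({0, 1}) = 2
G(3) = mex({0, 1, 2}) = 3
G(4) = mex({1, 2, 3}) = 0
G(5) = mex({0, 2, 3}) = 1
G(6) = mex({0, 1, 3}) = 2
G(7) = mex({0, 1, 2}) = 3
G(8) = mex({1, 2, 3}) = 0
Observe that G(4)..G(8) = 0, 1, 2, 3, 0 repeats G(0)..G(4) = 0, 1, 2, 3, 0.
For k >= max(S) = 5, G(k) is determined by the previous 5 values G(k-5)..G(k-1); a window of 5 consecutive values has recurred shifted by 4, so by induction G(k + 4) = G(k) for all k >= 0: the sequence is periodic from the start with period 4.
One period: G(0..3) = 0, 1, 2, 3.
74 mod 4 = 2, so G(74) = G(2) = 2.

2


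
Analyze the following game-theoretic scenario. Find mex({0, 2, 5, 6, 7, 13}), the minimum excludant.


Set = {0, 2, 5, 6, 7, 13}
0 is in the set.
1 is NOT in the set. This is the mex.
mex = 1

1


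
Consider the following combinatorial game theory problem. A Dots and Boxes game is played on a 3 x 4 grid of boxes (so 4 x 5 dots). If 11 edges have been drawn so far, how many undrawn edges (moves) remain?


Grid: 3 x 4 boxes, i.e. 4 rows and 5 columns of dots.
Horizontal edges: (rows + 1) * cols = 4 * 4 = 16
Vertical edges: rows * (cols + 1) = 3 * 5 = 15
Total edges: 16 + 15 = 31
Edges drawn: 11
Remaining: 31 - 11 = 20

20


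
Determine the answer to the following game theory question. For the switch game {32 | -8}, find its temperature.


The game is {32 | -8}, a switch {a | b} with numbers a > b.
Cooling {a | b} by t gives {a - t | b + t}, which stops being hot when a - t = b + t, i.e. at t = (a - b)/2. So the temperature of a switch is (a - b)/2.
Temperature = (Left option - Right option) / 2
= (32 - (-8)) / 2
= 40 / 2
= 20

20


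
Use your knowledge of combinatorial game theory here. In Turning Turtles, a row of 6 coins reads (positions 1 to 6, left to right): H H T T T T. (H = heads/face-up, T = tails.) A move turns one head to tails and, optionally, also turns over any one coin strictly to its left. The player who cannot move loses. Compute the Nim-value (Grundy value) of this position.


Coins: H H T T T T
Key fact: a single head at position k behaves exactly like a Nim heap of size k (turning it to T and optionally flipping a coin at j < k corresponds to moving the heap from k to j, or to 0), and heads combine as a disjunctive sum (two heads at the same place would cancel, matching j XOR j = 0). So the Nim-value is the XOR of the 1-indexed positions of the heads.
Face-up positions (1-indexed): [1, 2]
XOR 0 with 1: 0 XOR 1 = 1
XOR 1 with 2: 1 XOR 2 = 3
Nim-value = 3

3


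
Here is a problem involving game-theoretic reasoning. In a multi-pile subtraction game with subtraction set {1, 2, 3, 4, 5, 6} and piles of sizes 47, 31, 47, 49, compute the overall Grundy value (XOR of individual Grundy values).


Subtraction set: {1, 2, 3, 4, 5, 6}
For this subtraction set, G(n) = n mod 7 (period = max + 1 = 7).
Pile 1 (size 47): G(47) = 47 mod 7 = 5
Pile 2 (size 31): G(31) = 31 mod 7 = 3
Pile 3 (size 47): G(47) = 47 mod 7 = 5
Pile 4 (size 49): G(49) = 49 mod 7 = 0
Total Grundy value = XOR of all: 5 XOR 3 XOR 5 XOR 0 = 3

3


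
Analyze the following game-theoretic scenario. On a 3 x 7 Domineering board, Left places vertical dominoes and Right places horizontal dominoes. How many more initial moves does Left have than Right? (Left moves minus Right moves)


Board is 3 x 7 (rows x cols).
Left (vertical) placements: (rows-1) * cols = 2 * 7 = 14
Right (horizontal) placements: rows * (cols-1) = 3 * 6 = 18
Advantage = Left - Right = 14 - 18 = -4

-4


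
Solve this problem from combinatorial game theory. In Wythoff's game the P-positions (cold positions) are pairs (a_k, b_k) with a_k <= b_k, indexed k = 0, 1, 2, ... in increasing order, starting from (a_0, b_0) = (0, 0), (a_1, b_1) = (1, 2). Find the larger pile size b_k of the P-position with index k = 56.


By Wythoff's theorem, a_k = floor(k * phi) and b_k = floor(k * phi^2) = a_k + k, where phi = (1 + sqrt(5))/2 is the golden ratio.
phi = (1 + sqrt(5))/2 = 1.618034
phi^2 = phi + 1 = 2.618034
k = 56
k * phi^2 = 56 * 2.618034 = 146.609903
b_56 = floor(k * phi^2) = 146 (check: a_56 + k = 90 + 56 = 146)

146


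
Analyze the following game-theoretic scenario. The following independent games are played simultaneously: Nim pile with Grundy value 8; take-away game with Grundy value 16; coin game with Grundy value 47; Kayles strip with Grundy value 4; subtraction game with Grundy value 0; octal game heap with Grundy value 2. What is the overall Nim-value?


By the Sprague-Grundy theorem, the Grundy value of a sum of games is the XOR of individual Grundy values.
Nim pile: Grundy value = 8. Running XOR: 0 XOR 8 = 8
take-away game: Grundy value = 16. Running XOR: 8 XOR 16 = 24
coin game: Grundy value = 47. Running XOR: 24 XOR 47 = 55
Kayles strip: Grundy value = 4. Running XOR: 55 XOR 4 = 51
subtraction game: Grundy value = 0. Running XOR: 51 XOR 0 = 51
octal game heap: Grundy value = 2. Running XOR: 51 XOR 2 = 49
The combined Grundy value is 49.

49


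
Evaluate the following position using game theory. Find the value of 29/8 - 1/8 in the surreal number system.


x = 29/8, y = 1/8
Converting to common denominator: 8
x = 29/8, y = 1/8
x - y = 29/8 - 1/8 = 7/2

7/2


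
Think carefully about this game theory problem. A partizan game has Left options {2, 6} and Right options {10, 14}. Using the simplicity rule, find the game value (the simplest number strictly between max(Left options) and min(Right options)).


Left options: {2, 6}, max = 6
Right options: {10, 14}, min = 10
All options are numbers and max(Left) < min(Right), so by the simplicity theorem the value is the simplest (earliest-born) number strictly between 6 and 10.
Integers 7 through 9 all lie strictly between 6 and 10.
Among integers, the simplest (lowest birthday = smallest |n|; 0 is born on day 0, +-n on day n) is 7.
No non-integer in the interval can be simpler: if x is a non-integer in the interval, then floor(x) or ceil(x) also lies in the interval (the interval contains an integer), and both are proper prefixes of x's sign expansion, i.e. born earlier. So the game value is 7.
Game value = 7

7


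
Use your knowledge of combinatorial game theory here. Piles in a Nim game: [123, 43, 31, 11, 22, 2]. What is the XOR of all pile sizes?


We need the XOR (exclusive or) of all pile sizes.
After XOR-ing pile 1 (size 123): 0 XOR 123 = 123
After XOR-ing pile 2 (size 43): 123 XOR 43 = 80
After XOR-ing pile 3 (size 31): 80 XOR 31 = 79
After XOR-ing pile 4 (size 11): 79 XOR 11 = 68
After XOR-ing pile 5 (size 22): 68 XOR 22 = 82
After XOR-ing pile 6 (size 2): 82 XOR 2 = 80
The Nim-value of this position is 80.

80


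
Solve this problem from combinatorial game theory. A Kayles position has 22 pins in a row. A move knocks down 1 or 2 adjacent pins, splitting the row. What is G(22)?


Kayles: a move removes 1 or 2 adjacent pins from a contiguous row.
Removing pins from a row of k leaves two independent rows (a, b) with a + b = k - 1 (one pin) or a + b = k - 2 (two pins); an end removal gives a = 0.
By Sprague-Grundy, G(k) = mex{ G(a) XOR G(b) } over all these splits. G(0) = 0.
G(1): splits (0,0):0^0=0 -> mex({0}) = 1
G(2): splits (0,1):0^1=1 (0,0):0^0=0 -> mex({0, 1}) = 2
G(3): splits (0,2):0^2=2 (1,1):1^1=0 (0,1):0^1=1 -> mex({0, 1, 2}) = 3
G(4): splits (0,3):0^3=3 (1,2):1^2=3 (0,2):0^2=2 (1,1):1^1=0 -> mex({0, 2, 3}) = 1
G(5): splits (0,4):0^1=1 (1,3):1^3=2 (2,2):2^2=0 (0,3):0^3=3 (1,2):1^2=3 -> mex({0, 1, 2, 3}) = 4
G(6) = mex({0, 1, 2, 4}) = 3
G(7) = mex({0, 1, 3, 4, 5}) = 2
G(8) = mex({0, 2, 3, 5, 6}) = 1
G(9) = mex({0, 1, 2, 3, 6, 7}) = 4
G(10) = mex({0, 1, 3, 4, 5, 7}) = 2
G(11) = mex({0, 1, 2, 3, 4, 5}) = 6
G(12) = mex({0, 1, 2, 3, 5, 6, 7}) = 4
G(13) = mex({0, 2, 3, 4, 6, 7}) = 1
G(14) = mex({0, 1, 4, 5, 6, 7}) = 2
G(15) = mex({0, 1, 2, 3, 4, 5, 6}) = 7
G(16) = mex({0, 2, 3, 5, 6, 7}) = 1
G(17) = mex({0, 1, 2, 3, 5, 6, 7}) = 4
G(18) = mex({0, 1, 2, 4, 5, 6}) = 3
G(19) = mex({0, 1, 3, 4, 5, 7}) = 2
G(20) = mex({0, 2, 3, 4, 5, 6, 7}) = 1
G(21) = mex({0, 1, 2, 3, 5, 6, 7}) = 4
G(22) = mex({0, 1, 2, 3, 4, 5, 7}) = 6
Therefore G(22) = 6.

6


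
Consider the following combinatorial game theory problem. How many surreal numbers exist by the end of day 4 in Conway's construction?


Day 0: {|} = 0 is born. Count = 1.
Day n: the number of surreal numbers born by day n is 2^(n+1) - 1.
By day 0: 2^1 - 1 = 1
By day 1: 2^2 - 1 = 3
By day 2: 2^3 - 1 = 7
By day 3: 2^4 - 1 = 15
By day 4: 2^5 - 1 = 31
By day 4: 31 surreal numbers.

31


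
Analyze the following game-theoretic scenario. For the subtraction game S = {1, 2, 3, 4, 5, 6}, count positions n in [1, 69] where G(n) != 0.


Subtraction set S = {1, 2, 3, 4, 5, 6}, so G(n) = n mod 7.
G(n) = 0 when n is a multiple of 7.
Multiples of 7 in [1, 69]: 9
N-positions (nonzero Grundy) = 69 - 9 = 60

60


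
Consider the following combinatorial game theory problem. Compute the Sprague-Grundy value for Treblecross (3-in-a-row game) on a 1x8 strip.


Treblecross: place X on empty cells; 3-in-a-row wins.
Playing within two cells of an existing X lets the opponent win at once, so sensible play treats the cells i-2..i+2 around each X as dead. The player left with no safe cell loses, so this is a normal-play take-away game on strips of safe cells.
Placing X at cell i (0-indexed) of a strip of k safe cells leaves independent strips of sizes max(0, i-2) and max(0, k-i-3). Hence G(k) = mex{ G(max(0,i-2)) XOR G(max(0,k-i-3)) : 0 <= i < k }, with G(0) = 0.
G(1): splits (0,0):0^0=0 -> mex({0}) = 1
G(2): splits (0,0):0^0=0 -> mex({0}) = 1
G(3): splits (0,0):0^0=0 -> mex({0}) = 1
G(4): splits (0,1):0^1=1 (0,0):0^0=0 -> mex({0, 1}) = 2
G(5): splits (0,2):0^1=1 (0,1):0^1=1 (0,0):0^0=0 -> mex({0, 1}) = 2
G(6) = mex({1}) = 0
G(7) = mex({0, 1, 2}) = 3
G(8) = mex({0, 1, 2}) = 3
Therefore G(8) = 3.

3


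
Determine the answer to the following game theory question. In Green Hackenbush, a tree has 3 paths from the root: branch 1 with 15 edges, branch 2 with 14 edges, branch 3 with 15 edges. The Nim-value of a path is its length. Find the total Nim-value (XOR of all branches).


The tree has 3 branches from the ground vertex.
In Green Hackenbush, the Nim-value of a simple path of length k is k.
Branch 1: length 15, Nim-value = 15
Branch 2: length 14, Nim-value = 14
Branch 3: length 15, Nim-value = 15
Total Nim-value = XOR of all branch values:
0 XOR 15 = 15
15 XOR 14 = 1
1 XOR 15 = 14
Nim-value of the tree = 14

14


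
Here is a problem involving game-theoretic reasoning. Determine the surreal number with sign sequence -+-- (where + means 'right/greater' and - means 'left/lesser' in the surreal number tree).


Sign expansion: -+--
Rule: track bounds (lo, hi), initially (-inf, +inf). On '+', the current value becomes lo and we move to the simplest number in (value, hi): value + 1 if hi = +inf, otherwise the midpoint (value + hi)/2. On '-', the current value becomes hi and we move to value - 1 if lo = -inf, otherwise the midpoint (lo + value)/2.
Start at 0.
Step 1: sign = -, move left. Bounds: (-inf, 0). Value = -1
Step 2: sign = +, move right. Bounds: (-1, 0). Value = -1/2
Step 3: sign = -, move left. Bounds: (-1, -1/2). Value = -3/4
Step 4: sign = -, move left. Bounds: (-1, -3/4). Value = -7/8
The surreal number with sign expansion -+-- is -7/8.

-7/8


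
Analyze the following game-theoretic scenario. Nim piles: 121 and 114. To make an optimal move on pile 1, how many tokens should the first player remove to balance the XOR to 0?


Piles: 121 and 114
Current XOR: 121 XOR 114 = 11 (non-zero, so this is an N-position).
To make the XOR zero, we need to find a move that balances the piles.
For pile 1 (size 121): target = 121 XOR 11 = 114
We reduce pile 1 from 121 to 114.
Tokens removed: 121 - 114 = 7
Verification: 114 XOR 114 = 0

7


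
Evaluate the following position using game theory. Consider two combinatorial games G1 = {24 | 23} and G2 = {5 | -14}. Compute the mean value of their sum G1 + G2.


G1 = {24 | 23}, G2 = {5 | -14}
Each is a switch {a | b} with numbers a > b; its mean value is (a + b)/2, and mean value is additive over game sums: m(G1 + G2) = m(G1) + m(G2).
Mean of G1 = (24 + (23))/2 = 47/2 = 47/2
Mean of G2 = (5 + (-14))/2 = -9/2 = -9/2
Mean of G1 + G2 = 47/2 + -9/2 = 19

19


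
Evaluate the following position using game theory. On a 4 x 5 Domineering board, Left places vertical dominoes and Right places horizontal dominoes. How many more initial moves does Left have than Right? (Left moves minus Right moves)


Board is 4 x 5 (rows x cols).
Left (vertical) placements: (rows-1) * cols = 3 * 5 = 15
Right (horizontal) placements: rows * (cols-1) = 4 * 4 = 16
Advantage = Left - Right = 15 - 16 = -1

-1


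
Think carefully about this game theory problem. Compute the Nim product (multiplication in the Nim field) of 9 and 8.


Nim multiplication is bilinear over XOR: (u XOR v) * w = (u*w) XOR (v*w).
So we split each operand into its bit components and XOR the pairwise Nim products.
9 = 1 + 8 (as XOR of powers of 2).
8 = 8 (as XOR of powers of 2).
Using the standard Nim-product table on single bits:
  2*2 = 3,   2*4 = 8,   2*8 = 12,
  4*4 = 6,   4*8 = 11,  8*8 = 13,
and  1*x = x (identity), k*l = l*k (commutative).
Pairwise Nim products:
  1 * 8 = 8
  8 * 8 = 13
XOR them: 8 XOR 13 = 5.
Result: 9 * 8 = 5 (in Nim).

5


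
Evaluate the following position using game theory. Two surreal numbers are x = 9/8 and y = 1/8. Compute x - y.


x = 9/8, y = 1/8
Converting to common denominator: 8
x = 9/8, y = 1/8
x - y = 9/8 - 1/8 = 1

1


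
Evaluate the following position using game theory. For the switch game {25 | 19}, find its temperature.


The game is {25 | 19}, a switch {a | b} with numbers a > b.
Cooling {a | b} by t gives {a - t | b + t}, which stops being hot when a - t = b + t, i.e. at t = (a - b)/2. So the temperature of a switch is (a - b)/2.
Temperature = (Left option - Right option) / 2
= (25 - (19)) / 2
= 6 / 2
= 3

3


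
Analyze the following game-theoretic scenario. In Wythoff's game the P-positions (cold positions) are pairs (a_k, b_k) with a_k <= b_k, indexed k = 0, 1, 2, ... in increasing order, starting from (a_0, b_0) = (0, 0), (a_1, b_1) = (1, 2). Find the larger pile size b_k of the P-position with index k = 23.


By Wythoff's theorem, a_k = floor(k * phi) and b_k = floor(k * phi^2) = a_k + k, where phi = (1 + sqrt(5))/2 is the golden ratio.
phi = (1 + sqrt(5))/2 = 1.618034
phi^2 = phi + 1 = 2.618034
k = 23
k * phi^2 = 23 * 2.618034 = 60.214782
b_23 = floor(k * phi^2) = 60 (check: a_23 + k = 37 + 23 = 60)

60


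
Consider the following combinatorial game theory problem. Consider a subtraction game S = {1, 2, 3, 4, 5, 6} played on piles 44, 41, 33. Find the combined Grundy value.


Subtraction set: {1, 2, 3, 4, 5, 6}
For this subtraction set, G(n) = n mod 7 (period = max + 1 = 7).
Pile 1 (size 44): G(44) = 44 mod 7 = 2
Pile 2 (size 41): G(41) = 41 mod 7 = 6
Pile 3 (size 33): G(33) = 33 mod 7 = 5
Total Grundy value = XOR of all: 2 XOR 6 XOR 5 = 1

1


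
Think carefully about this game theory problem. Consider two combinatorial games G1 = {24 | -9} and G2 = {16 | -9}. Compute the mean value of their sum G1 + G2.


G1 = {24 | -9}, G2 = {16 | -9}
Each is a switch {a | b} with numbers a > b; its mean value is (a + b)/2, and mean value is additive over game sums: m(G1 + G2) = m(G1) + m(G2).
Mean of G1 = (24 + (-9))/2 = 15/2 = 15/2
Mean of G2 = (16 + (-9))/2 = 7/2 = 7/2
Mean of G1 + G2 = 15/2 + 7/2 = 11

11


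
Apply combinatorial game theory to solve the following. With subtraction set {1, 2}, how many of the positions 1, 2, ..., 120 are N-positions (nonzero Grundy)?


Subtraction set S = {1, 2}, so G(n) = n mod 3.
G(n) = 0 when n is a multiple of 3.
Multiples of 3 in [1, 120]: 40
N-positions (nonzero Grundy) = 120 - 40 = 80

80


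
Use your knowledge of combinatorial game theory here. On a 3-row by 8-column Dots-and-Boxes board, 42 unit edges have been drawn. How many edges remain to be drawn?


Grid: 3 x 8 boxes, i.e. 4 rows and 9 columns of dots.
Horizontal edges: (rows + 1) * cols = 4 * 8 = 32
Vertical edges: rows * (cols + 1) = 3 * 9 = 27
Total edges: 32 + 27 = 59
Edges drawn: 42
Remaining: 59 - 42 = 17

17


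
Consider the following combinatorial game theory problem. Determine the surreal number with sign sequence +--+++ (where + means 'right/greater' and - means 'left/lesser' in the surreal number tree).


Sign expansion: +--+++
Rule: track bounds (lo, hi), initially (-inf, +inf). On '+', the current value becomes lo and we move to the simplest number in (value, hi): value + 1 if hi = +inf, otherwise the midpoint (value + hi)/2. On '-', the current value becomes hi and we move to value - 1 if lo = -inf, otherwise the midpoint (lo + value)/2.
Start at 0.
Step 1: sign = +, move right. Bounds: (0, +inf). Value = 1
Step 2: sign = -, move left. Bounds: (0, 1). Value = 1/2
Step 3: sign = -, move left. Bounds: (0, 1/2). Value = 1/4
Step 4: sign = +, move right. Bounds: (1/4, 1/2). Value = 3/8
Step 5: sign = +, move right. Bounds: (3/8, 1/2). Value = 7/16
Step 6: sign = +, move right. Bounds: (7/16, 1/2). Value = 15/32
The surreal number with sign expansion +--+++ is 15/32.

15/32


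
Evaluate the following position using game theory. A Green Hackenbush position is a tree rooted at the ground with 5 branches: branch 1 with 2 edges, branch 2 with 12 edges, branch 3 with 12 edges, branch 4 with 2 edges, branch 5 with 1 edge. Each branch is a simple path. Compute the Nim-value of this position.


The tree has 5 branches from the ground vertex.
In Green Hackenbush, the Nim-value of a simple path of length k is k.
Branch 1: length 2, Nim-value = 2
Branch 2: length 12, Nim-value = 12
Branch 3: length 12, Nim-value = 12
Branch 4: length 2, Nim-value = 2
Branch 5: length 1, Nim-value = 1
Total Nim-value = XOR of all branch values:
0 XOR 2 = 2
2 XOR 12 = 14
14 XOR 12 = 2
2 XOR 2 = 0
0 XOR 1 = 1
Nim-value of the tree = 1

1


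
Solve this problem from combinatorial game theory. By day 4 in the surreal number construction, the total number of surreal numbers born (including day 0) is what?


Day 0: {|} = 0 is born. Count = 1.
Day n: the number of surreal numbers born by day n is 2^(n+1) - 1.
By day 0: 2^1 - 1 = 1
By day 1: 2^2 - 1 = 3
By day 2: 2^3 - 1 = 7
By day 3: 2^4 - 1 = 15
By day 4: 2^5 - 1 = 31
By day 4: 31 surreal numbers.

31


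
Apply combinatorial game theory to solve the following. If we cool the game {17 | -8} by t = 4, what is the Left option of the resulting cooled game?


Original game: {17 | -8} (a switch {a | b} with a > b).
Cooling by t (for t below the temperature (a - b)/2 = 25/2) taxes each move by t: {a | b} cooled by t is {a - t | b + t}.
Cooling amount: t = 4
Cooled Left option: 17 - 4 = 13
Cooled Right option: -8 + 4 = -4
Cooled game: {13 | -4}
Left option = 13

13


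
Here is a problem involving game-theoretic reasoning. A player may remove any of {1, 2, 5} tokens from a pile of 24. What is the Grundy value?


The subtraction set is S = {1, 2, 5}.
G(k) = mex{ G(k - s) : s in S, s <= k }. We compute iteratively: G(0) = 0.
G(1) = mex({0}) = 1
G(2) = mex({0, 1}) = 2
G(3) = mex({1, 2}) = 0
G(4) = mex({0, 2}) = 1
G(5) = mex({0, 1}) = 2
G(6) = mex({1, 2}) = 0
G(7) = mex({0, 2}) = 1
Observe that G(3)..G(7) = 0, 1, 2, 0, 1 repeats G(0)..G(4) = 0, 1, 2, 0, 1.
For k >= max(S) = 5, G(k) is determined by the previous 5 values G(k-5)..G(k-1); a window of 5 consecutive values has recurred shifted by 3, so by induction G(k + 3) = G(k) for all k >= 0: the sequence is periodic from the start with period 3.
One period: G(0..2) = 0, 1, 2.
24 mod 3 = 0, so G(24) = G(0) = 0.

0


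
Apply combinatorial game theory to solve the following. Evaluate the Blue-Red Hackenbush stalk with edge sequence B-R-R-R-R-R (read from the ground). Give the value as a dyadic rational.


Edges (from ground): B-R-R-R-R-R
By Berlekamp's sign-expansion rule, a Blue-Red Hackenbush stalk has the value of the surreal number whose sign sequence is the edge sequence with B -> + and R -> -.
Sign sequence: +-----
Trace the sign expansion in the surreal number tree, starting from 0:
Edge 1: B (sign +) -> bounds (0, +inf), value = 1
Edge 2: R (sign -) -> bounds (0, 1), value = 1/2
Edge 3: R (sign -) -> bounds (0, 1/2), value = 1/4
Edge 4: R (sign -) -> bounds (0, 1/4), value = 1/8
Edge 5: R (sign -) -> bounds (0, 1/8), value = 1/16
Edge 6: R (sign -) -> bounds (0, 1/16), value = 1/32
Game value = 1/32

1/32


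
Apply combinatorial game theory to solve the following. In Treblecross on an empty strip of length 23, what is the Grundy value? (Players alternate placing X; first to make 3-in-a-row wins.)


Treblecross: place X on empty cells; 3-in-a-row wins.
Playing within two cells of an existing X lets the opponent win at once, so sensible play treats the cells i-2..i+2 around each X as dead. The player left with no safe cell loses, so this is a normal-play take-away game on strips of safe cells.
Placing X at cell i (0-indexed) of a strip of k safe cells leaves independent strips of sizes max(0, i-2) and max(0, k-i-3). Hence G(k) = mex{ G(max(0,i-2)) XOR G(max(0,k-i-3)) : 0 <= i < k }, with G(0) = 0.
G(1): splits (0,0):0^0=0 -> mex({0}) = 1
G(2): splits (0,0):0^0=0 -> mex({0}) = 1
G(3): splits (0,0):0^0=0 -> mex({0}) = 1
G(4): splits (0,1):0^1=1 (0,0):0^0=0 -> mex({0, 1}) = 2
G(5): splits (0,2):0^1=1 (0,1):0^1=1 (0,0):0^0=0 -> mex({0, 1}) = 2
G(6) = mex({1}) = 0
G(7) = mex({0, 1, 2}) = 3
G(8) = mex({0, 1, 2}) = 3
G(9) = mex({0, 2}) = 1
G(10) = mex({0, 2, 3}) = 1
G(11) = mex({0, 3}) = 1
G(12) = mex({1, 3}) = 0
G(13) = mex({0, 1, 2, 3}) = 4
G(14) = mex({0, 1, 2}) = 3
G(15) = mex({0, 1, 2}) = 3
G(16) = mex({0, 1, 2, 4}) = 3
G(17) = mex({0, 1, 3, 4}) = 2
G(18) = mex({0, 1, 3, 4}) = 2
G(19) = mex({0, 1, 3, 5}) = 2
G(20) = mex({0, 1, 2, 3, 5}) = 4
G(21) = mex({0, 1, 2, 3, 5}) = 4
G(22) = mex({1, 2, 6}) = 0
G(23) = mex({0, 1, 2, 3, 4, 6}) = 5
Therefore G(23) = 5.

5


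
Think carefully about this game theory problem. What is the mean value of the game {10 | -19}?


Game = {10 | -19}, a switch {a | b} with numbers a > b.
Its thermograph has left wall a - t and right wall b + t, which meet at t = (a - b)/2, where both equal (a + b)/2. So the mast (mean value) is at (a + b)/2.
Mean = (10 + (-19))/2 = -9/2 = -9/2

-9/2


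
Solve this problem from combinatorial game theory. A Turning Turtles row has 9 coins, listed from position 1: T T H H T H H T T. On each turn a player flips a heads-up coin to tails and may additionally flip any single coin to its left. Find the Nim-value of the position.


Coins: T T H H T H H T T
Key fact: a single head at position k behaves exactly like a Nim heap of size k (turning it to T and optionally flipping a coin at j < k corresponds to moving the heap from k to j, or to 0), and heads combine as a disjunctive sum (two heads at the same place would cancel, matching j XOR j = 0). So the Nim-value is the XOR of the 1-indexed positions of the heads.
Face-up positions (1-indexed): [3, 4, 6, 7]
XOR 0 with 3: 0 XOR 3 = 3
XOR 3 with 4: 3 XOR 4 = 7
XOR 7 with 6: 7 XOR 6 = 1
XOR 1 with 7: 1 XOR 7 = 6
Nim-value = 6

6


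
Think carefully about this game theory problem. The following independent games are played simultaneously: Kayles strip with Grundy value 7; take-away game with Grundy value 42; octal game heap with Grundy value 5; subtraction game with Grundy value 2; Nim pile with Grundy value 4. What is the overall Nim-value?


By the Sprague-Grundy theorem, the Grundy value of a sum of games is the XOR of individual Grundy values.
Kayles strip: Grundy value = 7. Running XOR: 0 XOR 7 = 7
take-away game: Grundy value = 42. Running XOR: 7 XOR 42 = 45
octal game heap: Grundy value = 5. Running XOR: 45 XOR 5 = 40
subtraction game: Grundy value = 2. Running XOR: 40 XOR 2 = 42
Nim pile: Grundy value = 4. Running XOR: 42 XOR 4 = 46
The combined Grundy value is 46.

46


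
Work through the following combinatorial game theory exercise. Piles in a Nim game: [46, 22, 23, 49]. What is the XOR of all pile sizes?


We need the XOR (exclusive or) of all pile sizes.
After XOR-ing pile 1 (size 46): 0 XOR 46 = 46
After XOR-ing pile 2 (size 22): 46 XOR 22 = 56
After XOR-ing pile 3 (size 23): 56 XOR 23 = 47
After XOR-ing pile 4 (size 49): 47 XOR 49 = 30
The Nim-value of this position is 30.

30


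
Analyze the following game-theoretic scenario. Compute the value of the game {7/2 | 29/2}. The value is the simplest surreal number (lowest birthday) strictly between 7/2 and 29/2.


Left options: {7/2}, max = 7/2
Right options: {29/2}, min = 29/2
All options are numbers and max(Left) < min(Right), so by the simplicity theorem the value is the simplest (earliest-born) number strictly between 7/2 and 29/2.
Integers 4 through 14 all lie strictly between 7/2 and 29/2.
Among integers, the simplest (lowest birthday = smallest |n|; 0 is born on day 0, +-n on day n) is 4.
No non-integer in the interval can be simpler: if x is a non-integer in the interval, then floor(x) or ceil(x) also lies in the interval (the interval contains an integer), and both are proper prefixes of x's sign expansion, i.e. born earlier. So the game value is 4.
Game value = 4

4


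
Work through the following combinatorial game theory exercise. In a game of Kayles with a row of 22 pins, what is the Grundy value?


Kayles: a move removes 1 or 2 adjacent pins from a contiguous row.
Removing pins from a row of k leaves two independent rows (a, b) with a + b = k - 1 (one pin) or a + b = k - 2 (two pins); an end removal gives a = 0.
By Sprague-Grundy, G(k) = mex{ G(a) XOR G(b) } over all these splits. G(0) = 0.
G(1): splits (0,0):0^0=0 -> mex({0}) = 1
G(2): splits (0,1):0^1=1 (0,0):0^0=0 -> mex({0, 1}) = 2
G(3): splits (0,2):0^2=2 (1,1):1^1=0 (0,1):0^1=1 -> mex({0, 1, 2}) = 3
G(4): splits (0,3):0^3=3 (1,2):1^2=3 (0,2):0^2=2 (1,1):1^1=0 -> mex({0, 2, 3}) = 1
G(5): splits (0,4):0^1=1 (1,3):1^3=2 (2,2):2^2=0 (0,3):0^3=3 (1,2):1^2=3 -> mex({0, 1, 2, 3}) = 4
G(6) = mex({0, 1, 2, 4}) = 3
G(7) = mex({0, 1, 3, 4, 5}) = 2
G(8) = mex({0, 2, 3, 5, 6}) = 1
G(9) = mex({0, 1, 2, 3, 6, 7}) = 4
G(10) = mex({0, 1, 3, 4, 5, 7}) = 2
G(11) = mex({0, 1, 2, 3, 4, 5}) = 6
G(12) = mex({0, 1, 2, 3, 5, 6, 7}) = 4
G(13) = mex({0, 2, 3, 4, 6, 7}) = 1
G(14) = mex({0, 1, 4, 5, 6, 7}) = 2
G(15) = mex({0, 1, 2, 3, 4, 5, 6}) = 7
G(16) = mex({0, 2, 3, 5, 6, 7}) = 1
G(17) = mex({0, 1, 2, 3, 5, 6, 7}) = 4
G(18) = mex({0, 1, 2, 4, 5, 6}) = 3
G(19) = mex({0, 1, 3, 4, 5, 7}) = 2
G(20) = mex({0, 2, 3, 4, 5, 6, 7}) = 1
G(21) = mex({0, 1, 2, 3, 5, 6, 7}) = 4
G(22) = mex({0, 1, 2, 3, 4, 5, 7}) = 6
Therefore G(22) = 6.

6


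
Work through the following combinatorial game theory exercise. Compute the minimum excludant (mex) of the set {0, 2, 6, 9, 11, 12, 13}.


Set = {0, 2, 6, 9, 11, 12, 13}
0 is in the set.
1 is NOT in the set. This is the mex.
mex = 1

1


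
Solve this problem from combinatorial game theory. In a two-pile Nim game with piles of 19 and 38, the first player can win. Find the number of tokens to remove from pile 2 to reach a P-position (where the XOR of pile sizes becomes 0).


Piles: 19 and 38
Current XOR: 19 XOR 38 = 53 (non-zero, so this is an N-position).
To make the XOR zero, we need to find a move that balances the piles.
For pile 2 (size 38): target = 38 XOR 53 = 19
We reduce pile 2 from 38 to 19.
Tokens removed: 38 - 19 = 19
Verification: 19 XOR 19 = 0

19


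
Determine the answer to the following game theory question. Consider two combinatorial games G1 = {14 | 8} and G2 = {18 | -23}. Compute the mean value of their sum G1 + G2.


G1 = {14 | 8}, G2 = {18 | -23}
Each is a switch {a | b} with numbers a > b; its mean value is (a + b)/2, and mean value is additive over game sums: m(G1 + G2) = m(G1) + m(G2).
Mean of G1 = (14 + (8))/2 = 22/2 = 11
Mean of G2 = (18 + (-23))/2 = -5/2 = -5/2
Mean of G1 + G2 = 11 + -5/2 = 17/2

17/2


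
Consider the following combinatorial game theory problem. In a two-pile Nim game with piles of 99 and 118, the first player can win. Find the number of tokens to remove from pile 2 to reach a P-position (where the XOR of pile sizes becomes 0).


Piles: 99 and 118
Current XOR: 99 XOR 118 = 21 (non-zero, so this is an N-position).
To make the XOR zero, we need to find a move that balances the piles.
For pile 2 (size 118): target = 118 XOR 21 = 99
We reduce pile 2 from 118 to 99.
Tokens removed: 118 - 99 = 19
Verification: 99 XOR 99 = 0

19


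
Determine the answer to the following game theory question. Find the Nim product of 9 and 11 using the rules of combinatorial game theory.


Nim multiplication is bilinear over XOR: (u XOR v) * w = (u*w) XOR (v*w).
So we split each operand into its bit components and XOR the pairwise Nim products.
9 = 1 + 8 (as XOR of powers of 2).
11 = 1 + 2 + 8 (as XOR of powers of 2).
Using the standard Nim-product table on single bits:
  2*2 = 3,   2*4 = 8,   2*8 = 12,
  4*4 = 6,   4*8 = 11,  8*8 = 13,
and  1*x = x (identity), k*l = l*k (commutative).
Pairwise Nim products:
  1 * 1 = 1
  1 * 2 = 2
  1 * 8 = 8
  8 * 1 = 8
  8 * 2 = 12
  8 * 8 = 13
XOR them: 1 XOR 2 XOR 8 XOR 8 XOR 12 XOR 13 = 2.
Result: 9 * 11 = 2 (in Nim).

2


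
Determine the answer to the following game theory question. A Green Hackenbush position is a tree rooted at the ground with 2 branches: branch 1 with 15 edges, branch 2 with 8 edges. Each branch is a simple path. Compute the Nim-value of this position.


The tree has 2 branches from the ground vertex.
In Green Hackenbush, the Nim-value of a simple path of length k is k.
Branch 1: length 15, Nim-value = 15
Branch 2: length 8, Nim-value = 8
Total Nim-value = XOR of all branch values:
0 XOR 15 = 15
15 XOR 8 = 7
Nim-value of the tree = 7

7


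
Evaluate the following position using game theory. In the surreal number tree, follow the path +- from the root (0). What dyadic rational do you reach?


Sign expansion: +-
Rule: track bounds (lo, hi), initially (-inf, +inf). On '+', the current value becomes lo and we move to the simplest number in (value, hi): value + 1 if hi = +inf, otherwise the midpoint (value + hi)/2. On '-', the current value becomes hi and we move to value - 1 if lo = -inf, otherwise the midpoint (lo + value)/2.
Start at 0.
Step 1: sign = +, move right. Bounds: (0, +inf). Value = 1
Step 2: sign = -, move left. Bounds: (0, 1). Value = 1/2
The surreal number with sign expansion +- is 1/2.

1/2


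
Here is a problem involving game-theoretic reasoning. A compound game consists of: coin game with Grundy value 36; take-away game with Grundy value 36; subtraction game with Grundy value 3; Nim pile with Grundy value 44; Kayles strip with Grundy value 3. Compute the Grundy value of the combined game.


By the Sprague-Grundy theorem, the Grundy value of a sum of games is the XOR of individual Grundy values.
coin game: Grundy value = 36. Running XOR: 0 XOR 36 = 36
take-away game: Grundy value = 36. Running XOR: 36 XOR 36 = 0
subtraction game: Grundy value = 3. Running XOR: 0 XOR 3 = 3
Nim pile: Grundy value = 44. Running XOR: 3 XOR 44 = 47
Kayles strip: Grundy value = 3. Running XOR: 47 XOR 3 = 44
The combined Grundy value is 44.

44


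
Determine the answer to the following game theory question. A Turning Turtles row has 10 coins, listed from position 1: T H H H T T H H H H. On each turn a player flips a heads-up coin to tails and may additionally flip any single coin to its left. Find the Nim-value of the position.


Coins: T H H H T T H H H H
Key fact: a single head at position k behaves exactly like a Nim heap of size k (turning it to T and optionally flipping a coin at j < k corresponds to moving the heap from k to j, or to 0), and heads combine as a disjunctive sum (two heads at the same place would cancel, matching j XOR j = 0). So the Nim-value is the XOR of the 1-indexed positions of the heads.
Face-up positions (1-indexed): [2, 3, 4, 7, 8, 9, 10]
XOR 0 with 2: 0 XOR 2 = 2
XOR 2 with 3: 2 XOR 3 = 1
XOR 1 with 4: 1 XOR 4 = 5
XOR 5 with 7: 5 XOR 7 = 2
XOR 2 with 8: 2 XOR 8 = 10
XOR 10 with 9: 10 XOR 9 = 3
XOR 3 with 10: 3 XOR 10 = 9
Nim-value = 9

9


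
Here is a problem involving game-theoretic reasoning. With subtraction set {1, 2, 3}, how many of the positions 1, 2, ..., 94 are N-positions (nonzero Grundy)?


Subtraction set S = {1, 2, 3}, so G(n) = n mod 4.
G(n) = 0 when n is a multiple of 4.
Multiples of 4 in [1, 94]: 23
N-positions (nonzero Grundy) = 94 - 23 = 71

71


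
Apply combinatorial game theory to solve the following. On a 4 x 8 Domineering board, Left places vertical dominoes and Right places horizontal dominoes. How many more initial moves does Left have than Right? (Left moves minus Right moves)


Board is 4 x 8 (rows x cols).
Left (vertical) placements: (rows-1) * cols = 3 * 8 = 24
Right (horizontal) placements: rows * (cols-1) = 4 * 7 = 28
Advantage = Left - Right = 24 - 28 = -4

-4


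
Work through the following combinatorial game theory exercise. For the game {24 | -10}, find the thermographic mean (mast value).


Game = {24 | -10}, a switch {a | b} with numbers a > b.
Its thermograph has left wall a - t and right wall b + t, which meet at t = (a - b)/2, where both equal (a + b)/2. So the mast (mean value) is at (a + b)/2.
Mean = (24 + (-10))/2 = 14/2 = 7

7


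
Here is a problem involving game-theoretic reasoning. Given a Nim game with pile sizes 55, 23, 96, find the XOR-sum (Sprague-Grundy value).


We need the XOR (exclusive or) of all pile sizes.
After XOR-ing pile 1 (size 55): 0 XOR 55 = 55
After XOR-ing pile 2 (size 23): 55 XOR 23 = 32
After XOR-ing pile 3 (size 96): 32 XOR 96 = 64
The Nim-value of this position is 64.

64


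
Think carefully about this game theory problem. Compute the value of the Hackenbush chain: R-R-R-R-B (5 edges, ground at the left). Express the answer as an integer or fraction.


Edges (from ground): R-R-R-R-B
By Berlekamp's sign-expansion rule, a Blue-Red Hackenbush stalk has the value of the surreal number whose sign sequence is the edge sequence with B -> + and R -> -.
Sign sequence: ----+
Trace the sign expansion in the surreal number tree, starting from 0:
Edge 1: R (sign -) -> bounds (-inf, 0), value = -1
Edge 2: R (sign -) -> bounds (-inf, -1), value = -2
Edge 3: R (sign -) -> bounds (-inf, -2), value = -3
Edge 4: R (sign -) -> bounds (-inf, -3), value = -4
Edge 5: B (sign +) -> bounds (-4, -3), value = -7/2
Game value = -7/2

-7/2


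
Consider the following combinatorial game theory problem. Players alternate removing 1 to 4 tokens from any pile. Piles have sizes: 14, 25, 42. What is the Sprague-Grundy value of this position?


Subtraction set: {1, 2, 3, 4}
For this subtraction set, G(n) = n mod 5 (period = max + 1 = 5).
Pile 1 (size 14): G(14) = 14 mod 5 = 4
Pile 2 (size 25): G(25) = 25 mod 5 = 0
Pile 3 (size 42): G(42) = 42 mod 5 = 2
Total Grundy value = XOR of all: 4 XOR 0 XOR 2 = 6

6


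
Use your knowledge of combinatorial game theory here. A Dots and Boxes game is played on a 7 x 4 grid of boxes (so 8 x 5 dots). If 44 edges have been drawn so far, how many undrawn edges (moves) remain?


Grid: 7 x 4 boxes, i.e. 8 rows and 5 columns of dots.
Horizontal edges: (rows + 1) * cols = 8 * 4 = 32
Vertical edges: rows * (cols + 1) = 7 * 5 = 35
Total edges: 32 + 35 = 67
Edges drawn: 44
Remaining: 67 - 44 = 23

23


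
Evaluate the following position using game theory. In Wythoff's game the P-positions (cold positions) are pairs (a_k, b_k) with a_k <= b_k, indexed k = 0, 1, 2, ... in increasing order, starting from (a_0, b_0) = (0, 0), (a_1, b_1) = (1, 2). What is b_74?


By Wythoff's theorem, a_k = floor(k * phi) and b_k = floor(k * phi^2) = a_k + k, where phi = (1 + sqrt(5))/2 is the golden ratio.
phi = (1 + sqrt(5))/2 = 1.618034
phi^2 = phi + 1 = 2.618034
k = 74
k * phi^2 = 74 * 2.618034 = 193.734515
b_74 = floor(k * phi^2) = 193 (check: a_74 + k = 119 + 74 = 193)

193


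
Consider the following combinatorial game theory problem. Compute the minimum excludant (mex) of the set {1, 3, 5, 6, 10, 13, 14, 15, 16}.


Set = {1, 3, 5, 6, 10, 13, 14, 15, 16}
0 is NOT in the set. This is the mex.
mex = 0

0


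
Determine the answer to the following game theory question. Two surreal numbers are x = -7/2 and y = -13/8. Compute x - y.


x = -7/2, y = -13/8
Converting to common denominator: 8
x = -28/8, y = -13/8
x - y = -7/2 - -13/8 = -15/8

-15/8


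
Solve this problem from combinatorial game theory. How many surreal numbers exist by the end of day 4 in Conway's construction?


Day 0: {|} = 0 is born. Count = 1.
Day n: the number of surreal numbers born by day n is 2^(n+1) - 1.
By day 0: 2^1 - 1 = 1
By day 1: 2^2 - 1 = 3
By day 2: 2^3 - 1 = 7
By day 3: 2^4 - 1 = 15
By day 4: 2^5 - 1 = 31
By day 4: 31 surreal numbers.

31


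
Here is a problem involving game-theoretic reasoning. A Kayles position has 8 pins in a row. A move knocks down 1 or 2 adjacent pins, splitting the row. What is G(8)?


Kayles: a move removes 1 or 2 adjacent pins from a contiguous row.
Removing pins from a row of k leaves two independent rows (a, b) with a + b = k - 1 (one pin) or a + b = k - 2 (two pins); an end removal gives a = 0.
By Sprague-Grundy, G(k) = mex{ G(a) XOR G(b) } over all these splits. G(0) = 0.
G(1): splits (0,0):0^0=0 -> mex({0}) = 1
G(2): splits (0,1):0^1=1 (0,0):0^0=0 -> mex({0, 1}) = 2
G(3): splits (0,2):0^2=2 (1,1):1^1=0 (0,1):0^1=1 -> mex({0, 1, 2}) = 3
G(4): splits (0,3):0^3=3 (1,2):1^2=3 (0,2):0^2=2 (1,1):1^1=0 -> mex({0, 2, 3}) = 1
G(5): splits (0,4):0^1=1 (1,3):1^3=2 (2,2):2^2=0 (0,3):0^3=3 (1,2):1^2=3 -> mex({0, 1, 2, 3}) = 4
G(6) = mex({0, 1, 2, 4}) = 3
G(7) = mex({0, 1, 3, 4, 5}) = 2
G(8) = mex({0, 2, 3, 5, 6}) = 1
Therefore G(8) = 1.

1


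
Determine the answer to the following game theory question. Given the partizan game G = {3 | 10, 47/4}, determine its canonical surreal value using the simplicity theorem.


Left options: {3}, max = 3
Right options: {10, 47/4}, min = 10
All options are numbers and max(Left) < min(Right), so by the simplicity theorem the value is the simplest (earliest-born) number strictly between 3 and 10.
Integers 4 through 9 all lie strictly between 3 and 10.
Among integers, the simplest (lowest birthday = smallest |n|; 0 is born on day 0, +-n on day n) is 4.
No non-integer in the interval can be simpler: if x is a non-integer in the interval, then floor(x) or ceil(x) also lies in the interval (the interval contains an integer), and both are proper prefixes of x's sign expansion, i.e. born earlier. So the game value is 4.
Game value = 4

4
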